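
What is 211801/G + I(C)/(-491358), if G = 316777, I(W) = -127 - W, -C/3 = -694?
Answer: 104769876151/155650913166 ≈ 0.67311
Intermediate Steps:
C = 2082 (C = -3*(-694) = 2082)
211801/G + I(C)/(-491358) = 211801/316777 + (-127 - 1*2082)/(-491358) = 211801*(1/316777) + (-127 - 2082)*(-1/491358) = 211801/316777 - 2209*(-1/491358) = 211801/316777 + 2209/491358 = 104769876151/155650913166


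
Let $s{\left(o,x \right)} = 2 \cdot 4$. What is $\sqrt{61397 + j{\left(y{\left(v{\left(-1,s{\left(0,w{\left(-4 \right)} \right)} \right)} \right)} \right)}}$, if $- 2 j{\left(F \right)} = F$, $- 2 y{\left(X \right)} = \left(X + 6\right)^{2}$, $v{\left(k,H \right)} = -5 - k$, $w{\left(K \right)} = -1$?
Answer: $9 \sqrt{758} \approx 247.79$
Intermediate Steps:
$s{\left(o,x \right)} = 8$
$y{\left(X \right)} = - \frac{\left(6 + X\right)^{2}}{2}$ ($y{\left(X \right)} = - \frac{\left(X + 6\right)^{2}}{2} = - \frac{\left(6 + X\right)^{2}}{2}$)
$j{\left(F \right)} = - \frac{F}{2}$
$\sqrt{61397 + j{\left(y{\left(v{\left(-1,s{\left(0,w{\left(-4 \right)} \right)} \right)} \right)} \right)}} = \sqrt{61397 - \frac{\left(- \frac{1}{2}\right) \left(6 - 4\right)^{2}}{2}} = \sqrt{61397 - \frac{\left(- \frac{1}{2}\right) 2^{2}}{2}} = \sqrt{61397 - \frac{\left(- \frac{1}{2}\right) 4}{2}} = \sqrt{61397 - -1} = \sqrt{61397 + 1} = \sqrt{61398} = 9 \sqrt{758}$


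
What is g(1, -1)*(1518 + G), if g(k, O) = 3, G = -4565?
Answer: -9141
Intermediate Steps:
g(1, -1)*(1518 + G) = 3*(1518 - 4565) = 3*(-3047) = -9141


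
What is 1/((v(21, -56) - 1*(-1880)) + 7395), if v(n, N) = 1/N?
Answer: 56/519399 ≈ 0.00010782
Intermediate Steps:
1/((v(21, -56) - 1*(-1880)) + 7395) = 1/((1/(-56) - 1*(-1880)) + 7395) = 1/((-1/56 + 1880) + 7395) = 1/(105279/56 + 7395) = 1/(519399/56) = 56/519399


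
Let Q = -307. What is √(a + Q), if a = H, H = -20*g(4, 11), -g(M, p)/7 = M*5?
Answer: 3*√277 ≈ 49.930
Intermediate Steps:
g(M, p) = -35*M (g(M, p) = -7*M*5 = -35*M)
H = 2800 (H = -(-700)*4 = -20*(-140) = 2800)
a = 2800
√(a + Q) = √(2800 - 307) = √2493 = 3*√277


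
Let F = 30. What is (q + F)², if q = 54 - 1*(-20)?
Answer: 10816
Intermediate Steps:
q = 74 (q = 54 + 20 = 74)
(q + F)² = (74 + 30)² = 104² = 10816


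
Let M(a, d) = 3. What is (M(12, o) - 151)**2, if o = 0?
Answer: 21904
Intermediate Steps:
(M(12, o) - 151)**2 = (3 - 151)**2 = (-148)**2 = 21904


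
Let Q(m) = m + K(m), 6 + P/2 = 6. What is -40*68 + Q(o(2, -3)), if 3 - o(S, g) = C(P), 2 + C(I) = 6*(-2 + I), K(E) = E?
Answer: -2686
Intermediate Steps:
P = 0 (P = -12 + 2*6 = -12 + 12 = 0)
C(I) = -14 + 6*I (C(I) = -2 + 6*(-2 + I) = -2 + (-12 + 6*I) = -14 + 6*I)
o(S, g) = 17 (o(S, g) = 3 - (-14 + 6*0) = 3 - (-14 + 0) = 3 - 1*(-14) = 3 + 14 = 17)
Q(m) = 2*m (Q(m) = m + m = 2*m)
-40*68 + Q(o(2, -3)) = -40*68 + 2*17 = -2720 + 34 = -2686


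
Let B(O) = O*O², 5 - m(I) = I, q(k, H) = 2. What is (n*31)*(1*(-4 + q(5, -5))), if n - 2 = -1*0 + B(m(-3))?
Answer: -31868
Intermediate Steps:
m(I) = 5 - I
B(O) = O³
n = 514 (n = 2 + (-1*0 + (5 - 1*(-3))³) = 2 + (0 + (5 + 3)³) = 2 + (0 + 8³) = 2 + (0 + 512) = 2 + 512 = 514)
(n*31)*(1*(-4 + q(5, -5))) = (514*31)*(1*(-4 + 2)) = 15934*(1*(-2)) = 15934*(-2) = -31868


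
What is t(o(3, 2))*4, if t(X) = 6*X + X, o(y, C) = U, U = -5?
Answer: -140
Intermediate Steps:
o(y, C) = -5
t(X) = 7*X
t(o(3, 2))*4 = (7*(-5))*4 = -35*4 = -140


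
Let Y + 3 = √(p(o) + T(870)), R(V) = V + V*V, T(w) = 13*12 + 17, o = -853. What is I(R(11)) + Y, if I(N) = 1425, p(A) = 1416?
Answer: 1422 + √1589 ≈ 1461.9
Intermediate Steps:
T(w) = 173 (T(w) = 156 + 17 = 173)
R(V) = V + V²
Y = -3 + √1589 (Y = -3 + √(1416 + 173) = -3 + √1589 ≈ 36.862)
I(R(11)) + Y = 1425 + (-3 + √1589) = 1422 + √1589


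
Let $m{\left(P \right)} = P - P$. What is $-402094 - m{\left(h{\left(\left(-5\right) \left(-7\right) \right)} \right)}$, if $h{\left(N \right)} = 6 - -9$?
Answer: $-402094$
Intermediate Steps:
$h{\left(N \right)} = 15$ ($h{\left(N \right)} = 6 + 9 = 15$)
$m{\left(P \right)} = 0$
$-402094 - m{\left(h{\left(\left(-5\right) \left(-7\right) \right)} \right)} = -402094 - 0 = -402094 + 0 = -402094$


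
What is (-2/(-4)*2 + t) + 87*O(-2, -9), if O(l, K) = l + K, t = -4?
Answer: -960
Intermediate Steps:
O(l, K) = K + l
(-2/(-4)*2 + t) + 87*O(-2, -9) = (-2/(-4)*2 - 4) + 87*(-9 - 2) = (-2*(-1/4)*2 - 4) + 87*(-11) = ((1/2)*2 - 4) - 957 = (1 - 4) - 957 = -3 - 957 = -960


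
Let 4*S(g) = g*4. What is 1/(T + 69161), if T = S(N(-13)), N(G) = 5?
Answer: 1/69166 ≈ 1.4458e-5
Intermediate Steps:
S(g) = g (S(g) = (g*4)/4 = (4*g)/4 = g)
T = 5
1/(T + 69161) = 1/(5 + 69161) = 1/69166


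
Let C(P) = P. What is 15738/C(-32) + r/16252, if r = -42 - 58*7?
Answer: -31973539/65008 ≈ -491.84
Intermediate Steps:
r = -448 (r = -42 - 406 = -448)
15738/C(-32) + r/16252 = 15738/(-32) - 448/16252 = 15738*(-1/32) - 448*1/16252 = -7869/16 - 112/4063 = -31973539/65008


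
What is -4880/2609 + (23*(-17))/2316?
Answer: -12322199/6042444 ≈ -2.0393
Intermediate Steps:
-4880/2609 + (23*(-17))/2316 = -4880*1/2609 - 391*1/2316 = -4880/2609 - 391/2316 = -12322199/6042444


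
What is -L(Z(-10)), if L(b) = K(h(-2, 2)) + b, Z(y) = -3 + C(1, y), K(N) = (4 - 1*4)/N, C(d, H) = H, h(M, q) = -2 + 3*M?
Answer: 13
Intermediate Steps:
K(N) = 0 (K(N) = (4 - 4)/N = 0/N = 0)
Z(y) = -3 + y
L(b) = b (L(b) = 0 + b = b)
-L(Z(-10)) = -(-3 - 10) = -1*(-13) = 13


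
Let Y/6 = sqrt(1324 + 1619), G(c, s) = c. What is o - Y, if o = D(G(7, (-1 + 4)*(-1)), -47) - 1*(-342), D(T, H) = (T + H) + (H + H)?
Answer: 208 - 18*sqrt(327) ≈ -117.50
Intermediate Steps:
D(T, H) = T + 3*H (D(T, H) = (H + T) + 2*H = T + 3*H)
o = 208 (o = (7 + 3*(-47)) - 1*(-342) = (7 - 141) + 342 = -134 + 342 = 208)
Y = 18*sqrt(327) (Y = 6*sqrt(1324 + 1619) = 6*sqrt(2943) = 6*(3*sqrt(327)) = 18*sqrt(327) ≈ 325.50)
o - Y = 208 - 18*sqrt(327)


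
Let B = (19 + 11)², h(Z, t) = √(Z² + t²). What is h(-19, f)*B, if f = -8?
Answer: 4500*√17 ≈ 18554.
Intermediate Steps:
B = 900 (B = 30² = 900)
h(-19, f)*B = √((-19)² + (-8)²)*900 = √(361 + 64)*900 = √425*900 = (5*√17)*900 = 4500*√17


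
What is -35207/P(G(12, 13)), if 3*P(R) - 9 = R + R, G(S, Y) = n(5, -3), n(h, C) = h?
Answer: -5559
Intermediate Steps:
G(S, Y) = 5
P(R) = 3 + 2*R/3 (P(R) = 3 + (R + R)/3 = 3 + (2*R)/3 = 3 + 2*R/3)
-35207/P(G(12, 13)) = -35207/(3 + (⅔)*5) = -35207/(3 + 10/3) = -35207/19/3 = -35207*3/19 = -5559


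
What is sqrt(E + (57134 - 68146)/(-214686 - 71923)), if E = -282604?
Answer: 166*I*sqrt(842445310586)/286609 ≈ 531.61*I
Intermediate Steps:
sqrt(E + (57134 - 68146)/(-214686 - 71923)) = sqrt(-282604 + (57134 - 68146)/(-214686 - 71923)) = sqrt(-282604 - 11012/(-286609)) = sqrt(-282604 - 11012*(-1/286609)) = sqrt(-282604 + 11012/286609) = sqrt(-80996838824/286609) = 166*I*sqrt(842445310586)/286609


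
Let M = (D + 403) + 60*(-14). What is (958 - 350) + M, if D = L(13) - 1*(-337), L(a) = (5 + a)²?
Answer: 832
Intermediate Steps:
D = 661 (D = (5 + 13)² - 1*(-337) = 18² + 337 = 324 + 337 = 661)
M = 224 (M = (661 + 403) + 60*(-14) = 1064 - 840 = 224)
(958 - 350) + M = (958 - 350) + 224 = 608 + 224 = 832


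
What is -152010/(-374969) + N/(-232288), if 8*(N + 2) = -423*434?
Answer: 1476152729/2927757952 ≈ 0.50419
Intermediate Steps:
N = -91799/4 (N = -2 + (-423*434)/8 = -2 + (-1*183582)/8 = -2 + (1/8)*(-183582) = -2 - 91791/4 = -91799/4 ≈ -22950.)
-152010/(-374969) + N/(-232288) = -152010/(-374969) - 91799/4/(-232288) = -152010*(-1/374969) - 91799/4*(-1/232288) = 152010/374969 + 91799/929152 = 1476152729/2927757952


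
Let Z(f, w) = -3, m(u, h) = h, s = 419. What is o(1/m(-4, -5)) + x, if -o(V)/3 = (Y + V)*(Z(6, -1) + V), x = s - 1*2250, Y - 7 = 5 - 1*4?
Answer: -43903/25 ≈ -1756.1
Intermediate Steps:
Y = 8 (Y = 7 + (5 - 1*4) = 7 + (5 - 4) = 7 + 1 = 8)
x = -1831 (x = 419 - 1*2250 = 419 - 2250 = -1831)
o(V) = -3*(-3 + V)*(8 + V) (o(V) = -3*(8 + V)*(-3 + V) = -3*(-3 + V)*(8 + V))
o(1/m(-4, -5)) + x = (72 - 15/(-5) - 3*(1/(-5))²) - 1831 = (72 - 15*(-⅕) - 3*(-⅕)²) - 1831 = (72 + 3 - 3*1/25) - 1831 = (72 + 3 - 3/25) - 1831 = 1872/25 - 1831 = -43903/25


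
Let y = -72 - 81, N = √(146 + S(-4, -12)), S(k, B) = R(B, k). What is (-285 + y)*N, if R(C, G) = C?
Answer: -438*√134 ≈ -5070.2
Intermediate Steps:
S(k, B) = B
N = √134 (N = √(146 - 12) = √134 ≈ 11.576)
y = -153
(-285 + y)*N = (-285 - 153)*√134 = -438*√134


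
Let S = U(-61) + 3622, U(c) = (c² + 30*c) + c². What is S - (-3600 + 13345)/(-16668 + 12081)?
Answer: 42366103/4587 ≈ 9236.1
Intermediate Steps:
U(c) = 2*c² + 30*c
S = 9234 (S = 2*(-61)*(15 - 61) + 3622 = 2*(-61)*(-46) + 3622 = 5612 + 3622 = 9234)
S - (-3600 + 13345)/(-16668 + 12081) = 9234 - (-3600 + 13345)/(-16668 + 12081) = 9234 - 9745/(-4587) = 9234 - 9745*(-1)/4587 = 9234 - 1*(-9745/4587) = 9234 + 9745/4587 = 42366103/4587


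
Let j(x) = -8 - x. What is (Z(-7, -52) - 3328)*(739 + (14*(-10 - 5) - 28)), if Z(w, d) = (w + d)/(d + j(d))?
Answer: -13309065/8 ≈ -1.6636e+6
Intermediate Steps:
Z(w, d) = -d/8 - w/8 (Z(w, d) = (w + d)/(d + (-8 - d)) = (d + w)/(-8) = (d + w)*(-⅛) = -d/8 - w/8)
(Z(-7, -52) - 3328)*(739 + (14*(-10 - 5) - 28)) = ((-⅛*(-52) - ⅛*(-7)) - 3328)*(739 + (14*(-10 - 5) - 28)) = ((13/2 + 7/8) - 3328)*(739 + (14*(-15) - 28)) = (59/8 - 3328)*(739 + (-210 - 28)) = -26565*(739 - 238)/8 = -26565/8*501 = -13309065/8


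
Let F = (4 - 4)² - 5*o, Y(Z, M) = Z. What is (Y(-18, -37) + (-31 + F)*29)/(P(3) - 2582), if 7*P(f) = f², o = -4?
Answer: 2359/18065 ≈ 0.13058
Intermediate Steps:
P(f) = f²/7
F = 20 (F = (4 - 4)² - 5*(-4) = 0² + 20 = 0 + 20 = 20)
(Y(-18, -37) + (-31 + F)*29)/(P(3) - 2582) = (-18 + (-31 + 20)*29)/((⅐)*3² - 2582) = (-18 - 11*29)/((⅐)*9 - 2582) = (-18 - 319)/(9/7 - 2582) = -337/(-18065/7) = -337*(-7/18065) = 2359/18065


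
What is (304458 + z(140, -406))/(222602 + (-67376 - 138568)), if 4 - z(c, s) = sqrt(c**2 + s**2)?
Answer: 152231/8329 - 7*sqrt(941)/8329 ≈ 18.251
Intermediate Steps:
z(c, s) = 4 - sqrt(c**2 + s**2)
(304458 + z(140, -406))/(222602 + (-67376 - 138568)) = (304458 + (4 - sqrt(140**2 + (-406)**2)))/(222602 + (-67376 - 138568)) = (304458 + (4 - sqrt(19600 + 164836)))/(222602 - 205944) = (304458 + (4 - sqrt(184436)))/16658 = (304458 + (4 - 14*sqrt(941)))*(1/16658) = (304462 - 14*sqrt(941))*(1/16658) = 152231/8329 - 7*sqrt(941)/8329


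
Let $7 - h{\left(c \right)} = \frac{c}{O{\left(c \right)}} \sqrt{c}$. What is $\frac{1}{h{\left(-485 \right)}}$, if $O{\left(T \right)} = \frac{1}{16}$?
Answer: $\frac{7}{29205536049} - \frac{7760 i \sqrt{485}}{29205536049} \approx 2.3968 \cdot 10^{-10} - 5.8515 \cdot 10^{-6} i$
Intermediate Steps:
$O{\left(T \right)} = \frac{1}{16}$
$h{\left(c \right)} = 7 - 16 c^{\frac{3}{2}}$ ($h{\left(c \right)} = 7 - c \frac{1}{\frac{1}{16}} \sqrt{c} = 7 - c 16 \sqrt{c} = 7 - 16 c \sqrt{c} = 7 - 16 c^{\frac{3}{2}}$)
$\frac{1}{h{\left(-485 \right)}} = \frac{1}{7 - 16 \left(-485\right)^{\frac{3}{2}}} = \frac{1}{7 - 16 \left(- 485 i \sqrt{485}\right)} = \frac{1}{7 + 7760 i \sqrt{485}}$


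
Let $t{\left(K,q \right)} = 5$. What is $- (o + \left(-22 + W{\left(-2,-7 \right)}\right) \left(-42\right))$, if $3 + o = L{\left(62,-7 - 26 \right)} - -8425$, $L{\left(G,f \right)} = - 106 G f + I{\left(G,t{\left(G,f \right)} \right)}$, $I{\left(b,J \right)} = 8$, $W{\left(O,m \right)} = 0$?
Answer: $-226230$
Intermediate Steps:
$L{\left(G,f \right)} = 8 - 106 G f$ ($L{\left(G,f \right)} = - 106 G f + 8 = 8 - 106 G f$)
$o = 225306$ ($o = -3 - \left(-8433 + 6572 \left(-7 - 26\right)\right) = -3 + \left(\left(8 - 6572 \left(-33\right)\right) + 8425\right) = -3 + \left(\left(8 + 216876\right) + 8425\right) = -3 + \left(216884 + 8425\right) = -3 + 225309 = 225306$)
$- (o + \left(-22 + W{\left(-2,-7 \right)}\right) \left(-42\right)) = - (225306 + \left(-22 + 0\right) \left(-42\right)) = - (225306 - -924) = - (225306 + 924) = \left(-1\right) 226230 = -226230$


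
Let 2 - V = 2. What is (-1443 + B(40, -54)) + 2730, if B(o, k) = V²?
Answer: 1287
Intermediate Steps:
V = 0 (V = 2 - 1*2 = 2 - 2 = 0)
B(o, k) = 0 (B(o, k) = 0² = 0)
(-1443 + B(40, -54)) + 2730 = (-1443 + 0) + 2730 = -1443 + 2730 = 1287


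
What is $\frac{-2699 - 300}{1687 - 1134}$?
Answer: $- \frac{2999}{553} \approx -5.4231$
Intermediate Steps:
$\frac{-2699 - 300}{1687 - 1134} = - \frac{2999}{553}$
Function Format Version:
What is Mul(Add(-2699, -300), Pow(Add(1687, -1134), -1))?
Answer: Rational(-2999, 553) ≈ -5.4231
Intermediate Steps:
Mul(Add(-2699, -300), Pow(Add(1687, -1134), -1)) = Mul(-2999, Pow(553, -1)) = Mul(-2999, Rational(1, 553)) = Rational(-2999, 553)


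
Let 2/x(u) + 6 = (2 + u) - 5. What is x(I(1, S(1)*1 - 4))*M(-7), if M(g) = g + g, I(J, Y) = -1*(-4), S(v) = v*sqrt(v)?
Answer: 28/5 ≈ 5.6000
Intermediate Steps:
S(v) = v**(3/2)
I(J, Y) = 4
x(u) = 2/(-9 + u) (x(u) = 2/(-6 + ((2 + u) - 5)) = 2/(-6 + (-3 + u)) = 2/(-9 + u))
M(g) = 2*g
x(I(1, S(1)*1 - 4))*M(-7) = (2/(-9 + 4))*(2*(-7)) = (2/(-5))*(-14) = (2*(-1/5))*(-14) = -2/5*(-14) = 28/5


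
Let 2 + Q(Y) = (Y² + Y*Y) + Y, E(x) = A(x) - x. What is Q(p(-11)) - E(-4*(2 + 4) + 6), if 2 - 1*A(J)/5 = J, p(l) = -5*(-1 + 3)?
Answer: 70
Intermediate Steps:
p(l) = -10 (p(l) = -5*2 = -10)
A(J) = 10 - 5*J
E(x) = 10 - 6*x (E(x) = (10 - 5*x) - x = 10 - 6*x)
Q(Y) = -2 + Y + 2*Y² (Q(Y) = -2 + ((Y² + Y*Y) + Y) = -2 + ((Y² + Y²) + Y) = -2 + (2*Y² + Y) = -2 + (Y + 2*Y²) = -2 + Y + 2*Y²)
Q(p(-11)) - E(-4*(2 + 4) + 6) = (-2 - 10 + 2*(-10)²) - (10 - 6*(-4*(2 + 4) + 6)) = (-2 - 10 + 2*100) - (10 - 6*(-4*6 + 6)) = (-2 - 10 + 200) - (10 - 6*(-24 + 6)) = 188 - (10 - 6*(-18)) = 188 - (10 + 108) = 188 - 1*118 = 188 - 118 = 70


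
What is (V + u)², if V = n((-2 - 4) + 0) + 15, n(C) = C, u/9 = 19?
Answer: 32400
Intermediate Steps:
u = 171 (u = 9*19 = 171)
V = 9 (V = ((-2 - 4) + 0) + 15 = (-6 + 0) + 15 = -6 + 15 = 9)
(V + u)² = (9 + 171)² = 180² = 32400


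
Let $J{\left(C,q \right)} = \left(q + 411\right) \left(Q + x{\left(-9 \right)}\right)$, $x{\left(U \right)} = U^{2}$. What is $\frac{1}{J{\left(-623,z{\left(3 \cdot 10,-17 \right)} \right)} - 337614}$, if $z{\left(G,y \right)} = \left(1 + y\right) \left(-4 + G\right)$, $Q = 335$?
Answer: $- \frac{1}{339694} \approx -2.9438 \cdot 10^{-6}$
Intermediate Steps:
$J{\left(C,q \right)} = 170976 + 416 q$ ($J{\left(C,q \right)} = \left(q + 411\right) \left(335 + \left(-9\right)^{2}\right) = \left(411 + q\right) \left(335 + 81\right) = \left(411 + q\right) 416 = 170976 + 416 q$)
$\frac{1}{J{\left(-623,z{\left(3 \cdot 10,-17 \right)} \right)} - 337614} = \frac{1}{\left(170976 + 416 \left(-4 + 3 \cdot 10 - -68 + 3 \cdot 10 \left(-17\right)\right)\right) - 337614} = \frac{1}{\left(170976 + 416 \left(-4 + 30 + 68 + 30 \left(-17\right)\right)\right) - 337614} = \frac{1}{\left(170976 + 416 \left(-4 + 30 + 68 - 510\right)\right) - 337614} = \frac{1}{\left(170976 + 416 \left(-416\right)\right) - 337614} = \frac{1}{\left(170976 - 173056\right) - 337614} = \frac{1}{-2080 - 337614} = \frac{1}{-339694} = - \frac{1}{339694}$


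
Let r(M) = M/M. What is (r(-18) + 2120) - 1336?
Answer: 785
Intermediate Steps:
r(M) = 1
(r(-18) + 2120) - 1336 = (1 + 2120) - 1336 = 2121 - 1336 = 785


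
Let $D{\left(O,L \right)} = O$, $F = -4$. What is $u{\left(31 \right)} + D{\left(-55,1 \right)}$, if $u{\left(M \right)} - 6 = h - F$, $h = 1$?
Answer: $-44$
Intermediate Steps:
$u{\left(M \right)} = 11$ ($u{\left(M \right)} = 6 + \left(1 - -4\right) = 6 + \left(1 + 4\right) = 6 + 5 = 11$)
$u{\left(31 \right)} + D{\left(-55,1 \right)} = 11 - 55 = -44$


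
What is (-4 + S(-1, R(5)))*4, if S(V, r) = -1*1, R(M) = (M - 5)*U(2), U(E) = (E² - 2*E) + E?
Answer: -20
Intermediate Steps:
U(E) = E² - E
R(M) = -10 + 2*M (R(M) = (M - 5)*(2*(-1 + 2)) = (-5 + M)*(2*1) = (-5 + M)*2 = -10 + 2*M)
S(V, r) = -1
(-4 + S(-1, R(5)))*4 = (-4 - 1)*4 = -5*4 = -20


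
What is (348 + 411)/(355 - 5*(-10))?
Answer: 253/135 ≈ 1.8741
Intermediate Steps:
(348 + 411)/(355 - 5*(-10)) = 759/(355 + 50) = 759/405 = 759*(1/405) = 253/135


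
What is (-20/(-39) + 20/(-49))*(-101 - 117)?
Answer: -43600/1911 ≈ -22.815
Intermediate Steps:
(-20/(-39) + 20/(-49))*(-101 - 117) = (-20*(-1/39) + 20*(-1/49))*(-218) = (20/39 - 20/49)*(-218) = (200/1911)*(-218) = -43600/1911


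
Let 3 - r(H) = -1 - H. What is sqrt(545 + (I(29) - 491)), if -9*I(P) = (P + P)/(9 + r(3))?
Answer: sqrt(7718)/12 ≈ 7.3210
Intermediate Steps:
r(H) = 4 + H (r(H) = 3 - (-1 - H) = 3 + (1 + H) = 4 + H)
I(P) = -P/72 (I(P) = -(P + P)/(9*(9 + (4 + 3))) = -2*P/(9*(9 + 7)) = -2*P/(9*16) = -P/72)
sqrt(545 + (I(29) - 491)) = sqrt(545 + (-1/72*29 - 491)) = sqrt(545 + (-29/72 - 491)) = sqrt(545 - 35381/72) = sqrt(3859/72) = sqrt(7718)/12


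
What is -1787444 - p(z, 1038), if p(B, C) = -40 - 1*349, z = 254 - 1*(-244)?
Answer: -1787055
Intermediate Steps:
z = 498 (z = 254 + 244 = 498)
p(B, C) = -389 (p(B, C) = -40 - 349 = -389)
-1787444 - p(z, 1038) = -1787444 - 1*(-389) = -1787444 + 389 = -1787055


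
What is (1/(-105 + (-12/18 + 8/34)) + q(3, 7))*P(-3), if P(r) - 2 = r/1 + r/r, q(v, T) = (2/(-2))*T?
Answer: 0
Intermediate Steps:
q(v, T) = -T (q(v, T) = (2*(-½))*T = -T)
P(r) = 3 + r (P(r) = 2 + (r/1 + r/r) = 2 + (r*1 + 1) = 2 + (r + 1) = 2 + (1 + r) = 3 + r)
(1/(-105 + (-12/18 + 8/34)) + q(3, 7))*P(-3) = (1/(-105 + (-12/18 + 8/34)) - 1*7)*(3 - 3) = (1/(-105 + (-12*1/18 + 8*(1/34))) - 7)*0 = (1/(-105 + (-⅔ + 4/17)) - 7)*0 = (1/(-105 - 22/51) - 7)*0 = (1/(-5377/51) - 7)*0 = (-51/5377 - 7)*0 = -37690/5377*0 = 0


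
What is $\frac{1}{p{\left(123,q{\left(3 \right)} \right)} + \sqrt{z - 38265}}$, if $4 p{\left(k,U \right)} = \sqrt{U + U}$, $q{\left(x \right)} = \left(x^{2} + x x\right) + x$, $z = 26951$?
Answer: $\frac{4}{\sqrt{42} + 4 i \sqrt{11314}} \approx 0.00014317 - 0.0093992 i$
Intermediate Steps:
$q{\left(x \right)} = x + 2 x^{2}$ ($q{\left(x \right)} = \left(x^{2} + x^{2}\right) + x = 2 x^{2} + x = x + 2 x^{2}$)
$p{\left(k,U \right)} = \frac{\sqrt{2} \sqrt{U}}{4}$ ($p{\left(k,U \right)} = \frac{\sqrt{U + U}}{4} = \frac{\sqrt{2 U}}{4} = \frac{\sqrt{2} \sqrt{U}}{4}$)
$\frac{1}{p{\left(123,q{\left(3 \right)} \right)} + \sqrt{z - 38265}} = \frac{1}{\frac{\sqrt{2} \sqrt{3 \left(1 + 2 \cdot 3\right)}}{4} + \sqrt{26951 - 38265}} = \frac{1}{\frac{\sqrt{2} \sqrt{3 \left(1 + 6\right)}}{4} + \sqrt{-11314}} = \frac{1}{\frac{\sqrt{2} \sqrt{3 \cdot 7}}{4} + i \sqrt{11314}} = \frac{1}{\frac{\sqrt{2} \sqrt{21}}{4} + i \sqrt{11314}} = \frac{1}{\frac{\sqrt{42}}{4} + i \sqrt{11314}}$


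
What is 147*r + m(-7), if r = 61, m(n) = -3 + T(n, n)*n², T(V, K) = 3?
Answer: 9111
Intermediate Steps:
m(n) = -3 + 3*n²
147*r + m(-7) = 147*61 + (-3 + 3*(-7)²) = 8967 + (-3 + 3*49) = 8967 + (-3 + 147) = 8967 + 144 = 9111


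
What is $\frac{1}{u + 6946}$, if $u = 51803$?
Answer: $\frac{1}{58749} \approx 1.7022 \cdot 10^{-5}$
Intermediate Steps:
$\frac{1}{u + 6946} = \frac{1}{51803 + 6946} = \frac{1}{58749}$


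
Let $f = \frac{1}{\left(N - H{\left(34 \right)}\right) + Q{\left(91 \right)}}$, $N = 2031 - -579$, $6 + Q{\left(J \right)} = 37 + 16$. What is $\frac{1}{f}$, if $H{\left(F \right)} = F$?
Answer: $2623$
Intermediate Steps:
$Q{\left(J \right)} = 47$ ($Q{\left(J \right)} = -6 + \left(37 + 16\right) = -6 + 53 = 47$)
$N = 2610$ ($N = 2031 + 579 = 2610$)
$f = \frac{1}{2623}$ ($f = \frac{1}{\left(2610 - 34\right) + 47} = \frac{1}{2576 + 47} = \frac{1}{2623} \approx 0.00038124$)
$\frac{1}{f} = \frac{1}{\frac{1}{2623}} = 2623$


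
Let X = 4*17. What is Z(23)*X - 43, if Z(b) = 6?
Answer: 365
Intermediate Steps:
X = 68
Z(23)*X - 43 = 6*68 - 43 = 408 - 43 = 365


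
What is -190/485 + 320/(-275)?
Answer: -8298/5335 ≈ -1.5554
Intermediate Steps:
-190/485 + 320/(-275) = -190*1/485 + 320*(-1/275) = -38/97 - 64/55 = -8298/5335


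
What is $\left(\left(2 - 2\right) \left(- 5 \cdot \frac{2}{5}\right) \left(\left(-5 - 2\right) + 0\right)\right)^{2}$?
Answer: $0$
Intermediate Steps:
$\left(\left(2 - 2\right) \left(- 5 \cdot \frac{2}{5}\right) \left(\left(-5 - 2\right) + 0\right)\right)^{2} = \left(\left(2 - 2\right) \left(- 5 \cdot 2 \cdot \frac{1}{5}\right) \left(-7 + 0\right)\right)^{2} = \left(0 \left(\left(-5\right) \frac{2}{5}\right) \left(-7\right)\right)^{2} = \left(0 \left(-2\right) \left(-7\right)\right)^{2} = \left(0 \left(-7\right)\right)^{2} = 0^{2} = 0$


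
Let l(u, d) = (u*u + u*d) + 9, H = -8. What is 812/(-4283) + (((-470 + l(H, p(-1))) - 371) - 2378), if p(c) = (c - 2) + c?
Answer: -13338074/4283 ≈ -3114.2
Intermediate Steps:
p(c) = -2 + 2*c (p(c) = (-2 + c) + c = -2 + 2*c)
l(u, d) = 9 + u² + d*u (l(u, d) = (u² + d*u) + 9 = 9 + u² + d*u)
812/(-4283) + (((-470 + l(H, p(-1))) - 371) - 2378) = 812/(-4283) + (((-470 + (9 + (-8)² + (-2 + 2*(-1))*(-8))) - 371) - 2378) = 812*(-1/4283) + (((-470 + (9 + 64 + (-2 - 2)*(-8))) - 371) - 2378) = -812/4283 + (((-470 + (9 + 64 - 4*(-8))) - 371) - 2378) = -812/4283 + (((-470 + (9 + 64 + 32)) - 371) - 2378) = -812/4283 + (((-470 + 105) - 371) - 2378) = -812/4283 + ((-365 - 371) - 2378) = -812/4283 + (-736 - 2378) = -812/4283 - 3114 = -13338074/4283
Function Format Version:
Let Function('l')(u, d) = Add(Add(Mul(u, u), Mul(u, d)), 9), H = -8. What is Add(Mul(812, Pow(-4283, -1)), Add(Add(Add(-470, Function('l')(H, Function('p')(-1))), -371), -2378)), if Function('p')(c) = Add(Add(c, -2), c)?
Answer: Rational(-13338074, 4283) ≈ -3114.2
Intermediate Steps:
Function('p')(c) = Add(-2, Mul(2, c)) (Function('p')(c) = Add(Add(-2, c), c) = Add(-2, Mul(2, c)))
Function('l')(u, d) = Add(9, Pow(u, 2), Mul(d, u)) (Function('l')(u, d) = Add(Add(Pow(u, 2), Mul(d, u)), 9) = Add(9, Pow(u, 2), Mul(d, u)))
Add(Mul(812, Pow(-4283, -1)), Add(Add(Add(-470, Function('l')(H, Function('p')(-1))), -371), -2378)) = Add(Mul(812, Pow(-4283, -1)), Add(Add(Add(-470, Add(9, Pow(-8, 2), Mul(Add(-2, Mul(2, -1)), -8))), -371), -2378)) = Add(Mul(812, Rational(-1, 4283)), Add(Add(Add(-470, Add(9, 64, Mul(Add(-2, -2), -8))), -371), -2378)) = Add(Rational(-812, 4283), Add(Add(Add(-470, Add(9, 64, Mul(-4, -8))), -371), -2378)) = Add(Rational(-812, 4283), Add(Add(Add(-470, Add(9, 64, 32)), -371), -2378)) = Add(Rational(-812, 4283), Add(Add(Add(-470, 105), -371), -2378)) = Add(Rational(-812, 4283), Add(Add(-365, -371), -2378)) = Add(Rational(-812, 4283), Add(-736, -2378)) = Add(Rational(-812, 4283), -3114) = Rational(-13338074, 4283)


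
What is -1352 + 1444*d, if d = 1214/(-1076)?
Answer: -801942/269 ≈ -2981.2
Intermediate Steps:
d = -607/538 (d = 1214*(-1/1076) = -607/538 ≈ -1.1283)
-1352 + 1444*d = -1352 + 1444*(-607/538) = -1352 - 438254/269 = -801942/269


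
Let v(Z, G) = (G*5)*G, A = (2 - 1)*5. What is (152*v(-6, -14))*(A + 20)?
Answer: 3724000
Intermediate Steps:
A = 5 (A = 1*5 = 5)
v(Z, G) = 5*G² (v(Z, G) = (5*G)*G = 5*G²)
(152*v(-6, -14))*(A + 20) = (152*(5*(-14)²))*(5 + 20) = (152*(5*196))*25 = (152*980)*25 = 148960*25 = 3724000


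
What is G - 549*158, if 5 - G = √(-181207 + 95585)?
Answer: -86737 - I*√85622 ≈ -86737.0 - 292.61*I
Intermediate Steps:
G = 5 - I*√85622 (G = 5 - √(-181207 + 95585) = 5 - √(-85622) = 5 - I*√85622 ≈ 5.0 - 292.61*I)
G - 549*158 = (5 - I*√85622) - 549*158 = (5 - I*√85622) - 86742 = -86737 - I*√85622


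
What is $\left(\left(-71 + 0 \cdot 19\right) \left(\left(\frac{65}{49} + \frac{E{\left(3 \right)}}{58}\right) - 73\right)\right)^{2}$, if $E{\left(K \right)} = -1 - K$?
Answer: $\frac{52391047043556}{2019241} \approx 2.5946 \cdot 10^{7}$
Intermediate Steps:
$\left(\left(-71 + 0 \cdot 19\right) \left(\left(\frac{65}{49} + \frac{E{\left(3 \right)}}{58}\right) - 73\right)\right)^{2} = \left(\left(-71 + 0 \cdot 19\right) \left(\left(\frac{65}{49} + \frac{-1 - 3}{58}\right) - 73\right)\right)^{2} = \left(\left(-71 + 0\right) \left(\left(65 \cdot \frac{1}{49} + \left(-1 - 3\right) \frac{1}{58}\right) - 73\right)\right)^{2} = \left(- 71 \left(\left(\frac{65}{49} - \frac{2}{29}\right) - 73\right)\right)^{2} = \left(- 71 \left(\frac{1787}{1421} - 73\right)\right)^{2} = \left(\left(-71\right) \left(- \frac{101946}{1421}\right)\right)^{2} = \left(\frac{7238166}{1421}\right)^{2} = \frac{52391047043556}{2019241}$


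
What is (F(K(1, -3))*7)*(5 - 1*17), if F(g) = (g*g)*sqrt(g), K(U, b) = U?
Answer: -84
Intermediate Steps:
F(g) = g**(5/2) (F(g) = g**2*sqrt(g) = g**(5/2))
(F(K(1, -3))*7)*(5 - 1*17) = (1**(5/2)*7)*(5 - 1*17) = (1*7)*(5 - 17) = 7*(-12) = -84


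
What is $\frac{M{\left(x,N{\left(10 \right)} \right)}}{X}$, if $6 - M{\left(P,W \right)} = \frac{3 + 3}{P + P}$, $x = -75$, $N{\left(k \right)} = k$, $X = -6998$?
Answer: $- \frac{151}{174950} \approx -0.0008631$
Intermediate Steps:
$M{\left(P,W \right)} = 6 - \frac{3}{P}$ ($M{\left(P,W \right)} = 6 - \frac{3 + 3}{P + P} = 6 - \frac{6}{2 P} = 6 - 6 \frac{1}{2 P} = 6 - \frac{3}{P}$)
$\frac{M{\left(x,N{\left(10 \right)} \right)}}{X} = \frac{6 - \frac{3}{-75}}{-6998} = \left(6 - - \frac{1}{25}\right) \left(- \frac{1}{6998}\right) = \left(6 + \frac{1}{25}\right) \left(- \frac{1}{6998}\right) = \frac{151}{25} \left(- \frac{1}{6998}\right) = - \frac{151}{174950}$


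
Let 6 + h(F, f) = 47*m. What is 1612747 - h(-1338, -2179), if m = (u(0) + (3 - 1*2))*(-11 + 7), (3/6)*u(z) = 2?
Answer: 1613693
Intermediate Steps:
u(z) = 4 (u(z) = 2*2 = 4)
m = -20 (m = (4 + (3 - 1*2))*(-11 + 7) = (4 + (3 - 2))*(-4) = (4 + 1)*(-4) = 5*(-4) = -20)
h(F, f) = -946 (h(F, f) = -6 + 47*(-20) = -6 - 940 = -946)
1612747 - h(-1338, -2179) = 1612747 - 1*(-946) = 1612747 + 946 = 1613693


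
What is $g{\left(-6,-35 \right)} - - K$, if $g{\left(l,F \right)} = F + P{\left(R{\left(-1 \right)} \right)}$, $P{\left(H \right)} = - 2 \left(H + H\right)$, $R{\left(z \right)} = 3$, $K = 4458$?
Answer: $4411$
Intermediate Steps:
$P{\left(H \right)} = - 4 H$ ($P{\left(H \right)} = - 2 \cdot 2 H = - 4 H$)
$g{\left(l,F \right)} = -12 + F$ ($g{\left(l,F \right)} = F - 12 = -12 + F$)
$g{\left(-6,-35 \right)} - - K = \left(-12 - 35\right) - \left(-1\right) 4458 = -47 - -4458 = -47 + 4458 = 4411$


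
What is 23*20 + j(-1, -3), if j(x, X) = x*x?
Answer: 461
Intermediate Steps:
j(x, X) = x²
23*20 + j(-1, -3) = 23*20 + (-1)² = 460 + 1 = 461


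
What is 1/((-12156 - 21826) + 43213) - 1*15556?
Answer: -143597435/9231 ≈ -15556.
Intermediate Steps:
1/((-12156 - 21826) + 43213) - 1*15556 = 1/(-33982 + 43213) - 15556 = 1/9231 - 15556 = -143597435/9231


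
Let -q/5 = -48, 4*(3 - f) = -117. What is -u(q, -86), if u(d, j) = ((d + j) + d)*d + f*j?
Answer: -183573/2 ≈ -91787.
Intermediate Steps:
f = 129/4 (f = 3 - ¼*(-117) = 3 + 117/4 = 129/4 ≈ 32.250)
q = 240 (q = -5*(-48) = 240)
u(d, j) = 129*j/4 + d*(j + 2*d) (u(d, j) = ((d + j) + d)*d + 129*j/4 = (j + 2*d)*d + 129*j/4 = d*(j + 2*d) + 129*j/4 = 129*j/4 + d*(j + 2*d))
-u(q, -86) = -(2*240² + (129/4)*(-86) + 240*(-86)) = -(2*57600 - 5547/2 - 20640) = -(115200 - 5547/2 - 20640) = -1*183573/2 = -183573/2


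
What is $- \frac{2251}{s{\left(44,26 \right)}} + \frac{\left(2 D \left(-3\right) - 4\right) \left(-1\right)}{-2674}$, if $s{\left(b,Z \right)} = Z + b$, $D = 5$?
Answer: $- \frac{430111}{13370} \approx -32.17$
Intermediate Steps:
$- \frac{2251}{s{\left(44,26 \right)}} + \frac{\left(2 D \left(-3\right) - 4\right) \left(-1\right)}{-2674} = - \frac{2251}{26 + 44} + \frac{\left(2 \cdot 5 \left(-3\right) - 4\right) \left(-1\right)}{-2674} = - \frac{2251}{70} + \left(10 \left(-3\right) - 4\right) \left(-1\right) \left(- \frac{1}{2674}\right) = \left(-2251\right) \frac{1}{70} + \left(-30 - 4\right) \left(-1\right) \left(- \frac{1}{2674}\right) = - \frac{2251}{70} + \left(-34\right) \left(-1\right) \left(- \frac{1}{2674}\right) = - \frac{2251}{70} + 34 \left(- \frac{1}{2674}\right) = - \frac{2251}{70} - \frac{17}{1337} = - \frac{430111}{13370}$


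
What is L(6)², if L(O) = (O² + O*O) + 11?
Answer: 6889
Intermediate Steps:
L(O) = 11 + 2*O² (L(O) = (O² + O²) + 11 = 2*O² + 11 = 11 + 2*O²)
L(6)² = (11 + 2*6²)² = (11 + 2*36)² = (11 + 72)² = 83² = 6889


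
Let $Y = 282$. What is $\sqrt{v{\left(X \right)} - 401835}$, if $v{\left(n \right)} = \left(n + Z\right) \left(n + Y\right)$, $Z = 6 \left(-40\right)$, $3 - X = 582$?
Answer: $8 i \sqrt{2478} \approx 398.24 i$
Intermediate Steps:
$X = -579$ ($X = 3 - 582 = -579$)
$Z = -240$
$v{\left(n \right)} = \left(-240 + n\right) \left(282 + n\right)$ ($v{\left(n \right)} = \left(n - 240\right) \left(n + 282\right) = \left(-240 + n\right) \left(282 + n\right)$)
$\sqrt{v{\left(X \right)} - 401835} = \sqrt{\left(-67680 + \left(-579\right)^{2} + 42 \left(-579\right)\right) - 401835} = \sqrt{\left(-67680 + 335241 - 24318\right) - 401835} = \sqrt{243243 - 401835} = \sqrt{-158592} = 8 i \sqrt{2478}$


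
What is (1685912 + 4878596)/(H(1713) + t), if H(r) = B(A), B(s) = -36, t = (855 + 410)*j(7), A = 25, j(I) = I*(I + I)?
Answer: 3282254/61967 ≈ 52.968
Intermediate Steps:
j(I) = 2*I² (j(I) = I*(2*I) = 2*I²)
t = 123970 (t = (855 + 410)*(2*7²) = 1265*(2*49) = 1265*98 = 123970)
H(r) = -36
(1685912 + 4878596)/(H(1713) + t) = (1685912 + 4878596)/(-36 + 123970) = 6564508/123934 = 6564508*(1/123934) = 3282254/61967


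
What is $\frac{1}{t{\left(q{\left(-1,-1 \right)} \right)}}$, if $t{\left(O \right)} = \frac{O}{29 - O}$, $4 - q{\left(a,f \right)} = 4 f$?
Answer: $\frac{21}{8} \approx 2.625$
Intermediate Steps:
$q{\left(a,f \right)} = 4 - 4 f$
$\frac{1}{t{\left(q{\left(-1,-1 \right)} \right)}} = \frac{1}{\left(-1\right) \left(4 - -4\right) \frac{1}{-29 + \left(4 - -4\right)}} = \frac{1}{\left(-1\right) \left(4 + 4\right) \frac{1}{-29 + \left(4 + 4\right)}} = \frac{1}{\left(-1\right) 8 \frac{1}{-29 + 8}} = \frac{1}{\left(-1\right) 8 \frac{1}{-21}} = \frac{1}{\left(-1\right) 8 \left(- \frac{1}{21}\right)} = \frac{1}{\frac{8}{21}} = \frac{21}{8}$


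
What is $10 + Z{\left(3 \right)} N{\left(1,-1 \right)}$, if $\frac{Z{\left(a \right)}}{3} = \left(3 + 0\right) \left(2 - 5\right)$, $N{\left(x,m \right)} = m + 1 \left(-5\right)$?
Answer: $172$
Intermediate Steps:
$N{\left(x,m \right)} = -5 + m$ ($N{\left(x,m \right)} = m - 5 = -5 + m$)
$Z{\left(a \right)} = -27$ ($Z{\left(a \right)} = 3 \left(3 + 0\right) \left(2 - 5\right) = 3 \cdot 3 \left(-3\right) = 3 \left(-9\right) = -27$)
$10 + Z{\left(3 \right)} N{\left(1,-1 \right)} = 10 - 27 \left(-5 - 1\right) = 10 - -162 = 10 + 162 = 172$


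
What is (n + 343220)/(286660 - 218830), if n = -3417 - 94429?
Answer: 122687/33915 ≈ 3.6175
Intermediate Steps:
n = -97846
(n + 343220)/(286660 - 218830) = (-97846 + 343220)/(286660 - 218830) = 245374/67830 = 245374*(1/67830) = 122687/33915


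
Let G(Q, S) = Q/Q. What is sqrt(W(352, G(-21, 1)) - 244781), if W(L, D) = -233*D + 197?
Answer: I*sqrt(244817) ≈ 494.79*I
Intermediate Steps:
G(Q, S) = 1
W(L, D) = 197 - 233*D
sqrt(W(352, G(-21, 1)) - 244781) = sqrt((197 - 233*1) - 244781) = sqrt((197 - 233) - 244781) = sqrt(-36 - 244781) = sqrt(-244817) = I*sqrt(244817)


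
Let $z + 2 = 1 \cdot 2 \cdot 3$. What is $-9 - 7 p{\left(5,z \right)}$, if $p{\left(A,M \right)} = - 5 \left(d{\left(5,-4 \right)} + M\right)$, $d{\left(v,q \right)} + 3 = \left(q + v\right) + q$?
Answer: $-79$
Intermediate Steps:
$d{\left(v,q \right)} = -3 + v + 2 q$ ($d{\left(v,q \right)} = -3 + \left(\left(q + v\right) + q\right) = -3 + \left(v + 2 q\right) = -3 + v + 2 q$)
$z = 4$ ($z = -2 + 1 \cdot 2 \cdot 3 = -2 + 2 \cdot 3 = -2 + 6 = 4$)
$p{\left(A,M \right)} = 30 - 5 M$ ($p{\left(A,M \right)} = - 5 \left(\left(-3 + 5 + 2 \left(-4\right)\right) + M\right) = - 5 \left(\left(-3 + 5 - 8\right) + M\right) = - 5 \left(-6 + M\right) = 30 - 5 M$)
$-9 - 7 p{\left(5,z \right)} = -9 - 7 \left(30 - 20\right) = -9 - 70 = -79$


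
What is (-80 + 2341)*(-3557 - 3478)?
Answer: -15906135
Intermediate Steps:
(-80 + 2341)*(-3557 - 3478) = 2261*(-7035) = -15906135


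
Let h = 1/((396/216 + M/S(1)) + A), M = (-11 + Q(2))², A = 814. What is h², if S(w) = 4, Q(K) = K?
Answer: 144/100661089 ≈ 1.4305e-6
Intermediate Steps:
M = 81 (M = (-11 + 2)² = (-9)² = 81)
h = 12/10033 (h = 1/((396/216 + 81/4) + 814) = 1/((396*(1/216) + 81*(¼)) + 814) = 1/((11/6 + 81/4) + 814) = 1/(265/12 + 814) = 1/(10033/12) = 12/10033 ≈ 0.0011961)
h² = (12/10033)² = 144/100661089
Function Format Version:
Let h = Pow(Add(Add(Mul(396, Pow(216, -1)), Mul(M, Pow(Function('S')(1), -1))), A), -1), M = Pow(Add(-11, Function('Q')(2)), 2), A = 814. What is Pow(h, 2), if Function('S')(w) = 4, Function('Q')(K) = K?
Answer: Rational(144, 100661089) ≈ 1.4305e-6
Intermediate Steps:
M = 81 (M = Pow(Add(-11, 2), 2) = Pow(-9, 2) = 81)
h = Rational(12, 10033) (h = Pow(Add(Add(Mul(396, Pow(216, -1)), Mul(81, Pow(4, -1))), 814), -1) = Pow(Add(Add(Mul(396, Rational(1, 216)), Mul(81, Rational(1, 4))), 814), -1) = Pow(Add(Add(Rational(11, 6), Rational(81, 4)), 814), -1) = Pow(Add(Rational(265, 12), 814), -1) = Pow(Rational(10033, 12), -1) = Rational(12, 10033) ≈ 0.0011961)
Pow(h, 2) = Pow(Rational(12, 10033), 2) = Rational(144, 100661089)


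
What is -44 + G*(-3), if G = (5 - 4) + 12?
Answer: -83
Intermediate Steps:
G = 13 (G = 1 + 12 = 13)
-44 + G*(-3) = -44 + 13*(-3) = -44 - 39 = -83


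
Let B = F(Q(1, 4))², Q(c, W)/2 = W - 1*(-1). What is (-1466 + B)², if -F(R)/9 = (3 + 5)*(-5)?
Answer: 16418321956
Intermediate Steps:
Q(c, W) = 2 + 2*W (Q(c, W) = 2*(W - 1*(-1)) = 2*(W + 1) = 2*(1 + W) = 2 + 2*W)
F(R) = 360 (F(R) = -9*(3 + 5)*(-5) = -72*(-5) = -9*(-40) = 360)
B = 129600 (B = 360² = 129600)
(-1466 + B)² = (-1466 + 129600)² = 128134² = 16418321956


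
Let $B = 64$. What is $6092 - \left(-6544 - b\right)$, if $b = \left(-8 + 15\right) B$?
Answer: $13084$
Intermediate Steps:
$b = 448$ ($b = \left(-8 + 15\right) 64 = 7 \cdot 64 = 448$)
$6092 - \left(-6544 - b\right) = 6092 - \left(-6544 - 448\right) = 6092 - -6992 = 6092 + 6992 = 13084$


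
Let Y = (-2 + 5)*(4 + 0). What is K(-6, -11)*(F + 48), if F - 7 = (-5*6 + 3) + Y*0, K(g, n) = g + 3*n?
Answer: -1092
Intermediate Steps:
Y = 12 (Y = 3*4 = 12)
F = -20 (F = 7 + ((-5*6 + 3) + 12*0) = 7 + ((-30 + 3) + 0) = 7 + (-27 + 0) = 7 - 27 = -20)
K(-6, -11)*(F + 48) = (-6 + 3*(-11))*(-20 + 48) = (-6 - 33)*28 = -39*28 = -1092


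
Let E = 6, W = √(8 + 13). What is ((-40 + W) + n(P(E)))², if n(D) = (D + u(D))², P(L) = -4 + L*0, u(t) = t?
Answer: (24 + √21)² ≈ 816.96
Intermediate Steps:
W = √21 ≈ 4.5826
P(L) = -4 (P(L) = -4 + 0 = -4)
n(D) = 4*D² (n(D) = (D + D)² = (2*D)² = 4*D²)
((-40 + W) + n(P(E)))² = ((-40 + √21) + 4*(-4)²)² = ((-40 + √21) + 4*16)² = ((-40 + √21) + 64)² = (24 + √21)²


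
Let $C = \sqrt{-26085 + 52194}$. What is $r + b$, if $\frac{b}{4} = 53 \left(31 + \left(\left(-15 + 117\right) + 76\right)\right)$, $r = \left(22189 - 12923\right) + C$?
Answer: $53574 + 3 \sqrt{2901} \approx 53736.0$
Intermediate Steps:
$C = 3 \sqrt{2901}$ ($C = \sqrt{26109} = 3 \sqrt{2901} \approx 161.58$)
$r = 9266 + 3 \sqrt{2901}$ ($r = \left(22189 - 12923\right) + 3 \sqrt{2901} = 9266 + 3 \sqrt{2901} \approx 9427.6$)
$b = 44308$ ($b = 4 \cdot 53 \left(31 + \left(\left(-15 + 117\right) + 76\right)\right) = 4 \cdot 53 \left(31 + \left(102 + 76\right)\right) = 4 \cdot 53 \left(31 + 178\right) = 4 \cdot 53 \cdot 209 = 4 \cdot 11077 = 44308$)
$r + b = \left(9266 + 3 \sqrt{2901}\right) + 44308 = 53574 + 3 \sqrt{2901}$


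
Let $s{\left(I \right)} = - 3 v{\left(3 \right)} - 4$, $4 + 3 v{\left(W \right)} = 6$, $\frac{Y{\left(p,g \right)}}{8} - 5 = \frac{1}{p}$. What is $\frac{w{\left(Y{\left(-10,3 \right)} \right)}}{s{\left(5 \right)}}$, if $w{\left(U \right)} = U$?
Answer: $- \frac{98}{15} \approx -6.5333$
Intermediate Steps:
$Y{\left(p,g \right)} = 40 + \frac{8}{p}$
$v{\left(W \right)} = \frac{2}{3}$ ($v{\left(W \right)} = - \frac{4}{3} + \frac{1}{3} \cdot 6 = - \frac{4}{3} + 2 = \frac{2}{3}$)
$s{\left(I \right)} = -6$ ($s{\left(I \right)} = \left(-3\right) \frac{2}{3} - 4 = -2 - 4 = -6$)
$\frac{w{\left(Y{\left(-10,3 \right)} \right)}}{s{\left(5 \right)}} = \frac{40 + \frac{8}{-10}}{-6} = \left(40 + 8 \left(- \frac{1}{10}\right)\right) \left(- \frac{1}{6}\right) = \left(40 - \frac{4}{5}\right) \left(- \frac{1}{6}\right) = \frac{196}{5} \left(- \frac{1}{6}\right) = - \frac{98}{15}$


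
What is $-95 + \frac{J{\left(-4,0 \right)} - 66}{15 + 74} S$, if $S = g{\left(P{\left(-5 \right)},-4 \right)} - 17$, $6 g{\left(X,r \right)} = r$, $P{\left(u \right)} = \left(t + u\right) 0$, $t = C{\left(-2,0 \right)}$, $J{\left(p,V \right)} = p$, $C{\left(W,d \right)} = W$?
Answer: $- \frac{21655}{267} \approx -81.105$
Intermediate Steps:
$t = -2$
$P{\left(u \right)} = 0$ ($P{\left(u \right)} = \left(-2 + u\right) 0 = 0$)
$g{\left(X,r \right)} = \frac{r}{6}$
$S = - \frac{53}{3}$ ($S = \frac{1}{6} \left(-4\right) - 17 = - \frac{2}{3} - 17 = - \frac{53}{3} \approx -17.667$)
$-95 + \frac{J{\left(-4,0 \right)} - 66}{15 + 74} S = -95 + \frac{-4 - 66}{15 + 74} \left(- \frac{53}{3}\right) = -95 + - \frac{70}{89} \left(- \frac{53}{3}\right) = -95 + \left(-70\right) \frac{1}{89} \left(- \frac{53}{3}\right) = -95 - - \frac{3710}{267} = -95 + \frac{3710}{267} = - \frac{21655}{267}$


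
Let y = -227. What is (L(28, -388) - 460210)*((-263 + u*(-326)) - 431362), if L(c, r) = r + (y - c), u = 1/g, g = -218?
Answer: 21681733578586/109 ≈ 1.9891e+11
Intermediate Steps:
u = -1/218 (u = 1/(-218) = -1/218 ≈ -0.0045872)
L(c, r) = -227 + r - c (L(c, r) = r + (-227 - c) = -227 + r - c)
(L(28, -388) - 460210)*((-263 + u*(-326)) - 431362) = ((-227 - 388 - 1*28) - 460210)*((-263 - 1/218*(-326)) - 431362) = ((-227 - 388 - 28) - 460210)*((-263 + 163/109) - 431362) = (-643 - 460210)*(-28504/109 - 431362) = -460853*(-47046962/109) = 21681733578586/109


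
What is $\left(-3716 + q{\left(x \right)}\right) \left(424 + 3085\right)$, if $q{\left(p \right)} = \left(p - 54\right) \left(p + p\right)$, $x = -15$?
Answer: $-5775814$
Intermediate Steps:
$q{\left(p \right)} = 2 p \left(-54 + p\right)$ ($q{\left(p \right)} = \left(-54 + p\right) 2 p = 2 p \left(-54 + p\right)$)
$\left(-3716 + q{\left(x \right)}\right) \left(424 + 3085\right) = \left(-3716 + 2 \left(-15\right) \left(-54 - 15\right)\right) \left(424 + 3085\right) = \left(-3716 + 2 \left(-15\right) \left(-69\right)\right) 3509 = \left(-3716 + 2070\right) 3509 = \left(-1646\right) 3509 = -5775814$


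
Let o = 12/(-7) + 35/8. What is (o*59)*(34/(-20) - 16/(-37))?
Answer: -588997/2960 ≈ -198.99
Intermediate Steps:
o = 149/56 (o = 12*(-⅐) + 35*(⅛) = -12/7 + 35/8 = 149/56 ≈ 2.6607)
(o*59)*(34/(-20) - 16/(-37)) = ((149/56)*59)*(34/(-20) - 16/(-37)) = 8791*(34*(-1/20) - 16*(-1/37))/56 = 8791*(-17/10 + 16/37)/56 = (8791/56)*(-469/370) = -588997/2960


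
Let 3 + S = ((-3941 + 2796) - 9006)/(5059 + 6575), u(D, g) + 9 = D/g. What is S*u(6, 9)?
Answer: 1126325/34902 ≈ 32.271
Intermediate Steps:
u(D, g) = -9 + D/g
S = -45053/11634 (S = -3 + ((-3941 + 2796) - 9006)/(5059 + 6575) = -3 + (-1145 - 9006)/11634 = -3 - 10151*1/11634 = -3 - 10151/11634 = -45053/11634 ≈ -3.8725)
S*u(6, 9) = -45053*(-9 + 6/9)/11634 = -45053*(-9 + 6*(⅑))/11634 = -45053*(-9 + ⅔)/11634 = -45053/11634*(-25/3) = 1126325/34902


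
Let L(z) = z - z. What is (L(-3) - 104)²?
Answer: 10816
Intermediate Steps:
L(z) = 0
(L(-3) - 104)² = (0 - 104)² = (-104)² = 10816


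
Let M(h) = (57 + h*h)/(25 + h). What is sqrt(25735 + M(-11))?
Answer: 3*sqrt(140182)/7 ≈ 160.46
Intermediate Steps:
M(h) = (57 + h**2)/(25 + h)
sqrt(25735 + M(-11)) = sqrt(25735 + (57 + (-11)**2)/(25 - 11)) = sqrt(25735 + (57 + 121)/14) = sqrt(25735 + (1/14)*178) = sqrt(25735 + 89/7) = sqrt(180234/7) = 3*sqrt(140182)/7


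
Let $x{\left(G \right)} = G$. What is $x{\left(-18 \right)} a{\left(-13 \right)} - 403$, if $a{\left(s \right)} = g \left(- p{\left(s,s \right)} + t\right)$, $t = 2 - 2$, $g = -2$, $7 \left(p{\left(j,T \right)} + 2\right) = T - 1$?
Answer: $-259$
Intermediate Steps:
$p{\left(j,T \right)} = - \frac{15}{7} + \frac{T}{7}$ ($p{\left(j,T \right)} = -2 + \frac{T - 1}{7} = -2 + \frac{-1 + T}{7} = -2 + \left(- \frac{1}{7} + \frac{T}{7}\right) = - \frac{15}{7} + \frac{T}{7}$)
$t = 0$ ($t = 2 - 2 = 0$)
$a{\left(s \right)} = - \frac{30}{7} + \frac{2 s}{7}$ ($a{\left(s \right)} = - 2 \left(- (- \frac{15}{7} + \frac{s}{7}) + 0\right) = - 2 \left(\left(\frac{15}{7} - \frac{s}{7}\right) + 0\right) = - 2 \left(\frac{15}{7} - \frac{s}{7}\right) = - \frac{30}{7} + \frac{2 s}{7}$)
$x{\left(-18 \right)} a{\left(-13 \right)} - 403 = - 18 \left(- \frac{30}{7} + \frac{2}{7} \left(-13\right)\right) - 403 = - 18 \left(- \frac{30}{7} - \frac{26}{7}\right) - 403 = \left(-18\right) \left(-8\right) - 403 = 144 - 403 = -259$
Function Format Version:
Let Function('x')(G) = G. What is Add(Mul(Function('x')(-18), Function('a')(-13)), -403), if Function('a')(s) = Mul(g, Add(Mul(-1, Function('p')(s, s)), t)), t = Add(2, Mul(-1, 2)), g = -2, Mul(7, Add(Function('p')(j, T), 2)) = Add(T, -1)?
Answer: -259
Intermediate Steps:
Function('p')(j, T) = Add(Rational(-15, 7), Mul(Rational(1, 7), T)) (Function('p')(j, T) = Add(-2, Mul(Rational(1, 7), Add(T, -1))) = Add(-2, Mul(Rational(1, 7), Add(-1, T))) = Add(-2, Add(Rational(-1, 7), Mul(Rational(1, 7), T))) = Add(Rational(-15, 7), Mul(Rational(1, 7), T)))
t = 0 (t = Add(2, -2) = 0)
Function('a')(s) = Add(Rational(-30, 7), Mul(Rational(2, 7), s)) (Function('a')(s) = Mul(-2, Add(Mul(-1, Add(Rational(-15, 7), Mul(Rational(1, 7), s))), 0)) = Mul(-2, Add(Add(Rational(15, 7), Mul(Rational(-1, 7), s)), 0)) = Mul(-2, Add(Rational(15, 7), Mul(Rational(-1, 7), s))) = Add(Rational(-30, 7), Mul(Rational(2, 7), s)))
Add(Mul(Function('x')(-18), Function('a')(-13)), -403) = Add(Mul(-18, Add(Rational(-30, 7), Mul(Rational(2, 7), -13))), -403) = Add(Mul(-18, Add(Rational(-30, 7), Rational(-26, 7))), -403) = Add(Mul(-18, -8), -403) = Add(144, -403) = -259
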